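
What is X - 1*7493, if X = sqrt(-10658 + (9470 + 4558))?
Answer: -7493 + sqrt(3370) ≈ -7434.9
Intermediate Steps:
X = sqrt(3370) (X = sqrt(-10658 + 14028) = sqrt(3370) ≈ 58.052)
X - 1*7493 = sqrt(3370) - 1*7493 = sqrt(3370) - 7493 = -7493 + sqrt(3370)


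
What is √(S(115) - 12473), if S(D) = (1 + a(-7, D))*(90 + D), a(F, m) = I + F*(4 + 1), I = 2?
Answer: I*√19033 ≈ 137.96*I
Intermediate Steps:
a(F, m) = 2 + 5*F (a(F, m) = 2 + F*(4 + 1) = 2 + F*5 = 2 + 5*F)
S(D) = -2880 - 32*D (S(D) = (1 + (2 + 5*(-7)))*(90 + D) = (1 + (2 - 35))*(90 + D) = (1 - 33)*(90 + D) = -32*(90 + D) = -2880 - 32*D)
√(S(115) - 12473) = √((-2880 - 32*115) - 12473) = √((-2880 - 3680) - 12473) = √(-6560 - 12473) = √(-19033) = I*√19033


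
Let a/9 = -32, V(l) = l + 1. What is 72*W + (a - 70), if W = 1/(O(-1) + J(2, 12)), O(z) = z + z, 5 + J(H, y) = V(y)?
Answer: -346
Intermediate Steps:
V(l) = 1 + l
a = -288 (a = 9*(-32) = -288)
J(H, y) = -4 + y (J(H, y) = -5 + (1 + y) = -4 + y)
O(z) = 2*z
W = 1/6 (W = 1/(2*(-1) + (-4 + 12)) = 1/(-2 + 8) = 1/6 ≈ 0.16667)
72*W + (a - 70) = 72*(1/6) + (-288 - 70) = 12 - 358 = -346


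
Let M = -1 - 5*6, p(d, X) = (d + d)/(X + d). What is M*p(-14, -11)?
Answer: -868/25 ≈ -34.720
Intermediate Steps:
p(d, X) = 2*d/(X + d) (p(d, X) = (2*d)/(X + d) = 2*d/(X + d))
M = -31 (M = -1 - 30 = -31)
M*p(-14, -11) = -62*(-14)/(-11 - 14) = -62*(-14)/(-25) = -62*(-14)*(-1)/25 = -31*28/25 = -868/25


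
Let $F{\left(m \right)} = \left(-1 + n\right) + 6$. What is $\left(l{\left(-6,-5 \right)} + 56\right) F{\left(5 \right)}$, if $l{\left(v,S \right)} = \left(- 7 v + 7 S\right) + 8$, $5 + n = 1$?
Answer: $71$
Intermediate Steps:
$n = -4$ ($n = -5 + 1 = -4$)
$l{\left(v,S \right)} = 8 - 7 v + 7 S$
$F{\left(m \right)} = 1$ ($F{\left(m \right)} = \left(-1 - 4\right) + 6 = -5 + 6 = 1$)
$\left(l{\left(-6,-5 \right)} + 56\right) F{\left(5 \right)} = \left(\left(8 - -42 + 7 \left(-5\right)\right) + 56\right) 1 = \left(\left(8 + 42 - 35\right) + 56\right) 1 = \left(15 + 56\right) 1 = 71 \cdot 1 = 71$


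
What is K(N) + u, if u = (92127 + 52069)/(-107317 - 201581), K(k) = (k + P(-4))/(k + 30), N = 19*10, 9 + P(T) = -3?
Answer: 5815181/16989390 ≈ 0.34228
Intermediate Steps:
P(T) = -12 (P(T) = -9 - 3 = -12)
N = 190
K(k) = (-12 + k)/(30 + k) (K(k) = (k - 12)/(k + 30) = (-12 + k)/(30 + k))
u = -72098/154449 (u = 144196/(-308898) = 144196*(-1/308898) = -72098/154449 ≈ -0.46681)
K(N) + u = (-12 + 190)/(30 + 190) - 72098/154449 = 178/220 - 72098/154449 = (1/220)*178 - 72098/154449 = 89/110 - 72098/154449 = 5815181/16989390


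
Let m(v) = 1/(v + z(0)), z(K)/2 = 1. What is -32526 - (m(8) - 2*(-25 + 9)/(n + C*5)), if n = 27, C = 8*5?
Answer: -73834567/2270 ≈ -32526.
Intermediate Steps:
z(K) = 2 (z(K) = 2*1 = 2)
C = 40
m(v) = 1/(2 + v) (m(v) = 1/(v + 2) = 1/(2 + v))
-32526 - (m(8) - 2*(-25 + 9)/(n + C*5)) = -32526 - (1/(2 + 8) - 2*(-25 + 9)/(27 + 40*5)) = -32526 - (1/10 - (-32)/(27 + 200)) = -32526 - (1/10 - (-32)/227) = -32526 - (1/10 - 2*(-16/227)) = -32526 - (1/10 + 32/227) = -32526 - 1*547/2270 = -32526 - 547/2270 = -73834567/2270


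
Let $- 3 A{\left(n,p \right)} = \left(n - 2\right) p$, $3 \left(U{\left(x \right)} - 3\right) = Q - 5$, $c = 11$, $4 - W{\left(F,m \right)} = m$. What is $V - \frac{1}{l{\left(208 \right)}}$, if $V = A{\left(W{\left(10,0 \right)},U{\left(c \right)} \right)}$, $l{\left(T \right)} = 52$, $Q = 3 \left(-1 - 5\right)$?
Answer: $\frac{1447}{468} \approx 3.0919$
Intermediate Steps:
$Q = -18$ ($Q = 3 \left(-6\right) = -18$)
$W{\left(F,m \right)} = 4 - m$
$U{\left(x \right)} = - \frac{14}{3}$ ($U{\left(x \right)} = 3 + \frac{-18 - 5}{3} = 3 + \frac{1}{3} \left(-23\right) = 3 - \frac{23}{3} = - \frac{14}{3}$)
$A{\left(n,p \right)} = - \frac{p \left(-2 + n\right)}{3}$ ($A{\left(n,p \right)} = - \frac{\left(n - 2\right) p}{3} = - \frac{\left(-2 + n\right) p}{3} = - \frac{p \left(-2 + n\right)}{3}$)
$V = \frac{28}{9}$ ($V = \frac{1}{3} \left(- \frac{14}{3}\right) \left(2 - \left(4 - 0\right)\right) = \frac{1}{3} \left(- \frac{14}{3}\right) \left(2 - \left(4 + 0\right)\right) = \frac{1}{3} \left(- \frac{14}{3}\right) \left(2 - 4\right) = \frac{1}{3} \left(- \frac{14}{3}\right) \left(-2\right) = \frac{28}{9} \approx 3.1111$)
$V - \frac{1}{l{\left(208 \right)}} = \frac{28}{9} - \frac{1}{52} = \frac{1447}{468}$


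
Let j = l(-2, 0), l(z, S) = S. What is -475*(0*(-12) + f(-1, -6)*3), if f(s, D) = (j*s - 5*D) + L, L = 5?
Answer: -49875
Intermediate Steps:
j = 0
f(s, D) = 5 - 5*D (f(s, D) = (0*s - 5*D) + 5 = (0 - 5*D) + 5 = -5*D + 5 = 5 - 5*D)
-475*(0*(-12) + f(-1, -6)*3) = -475*(0*(-12) + (5 - 5*(-6))*3) = -475*(0 + (5 + 30)*3) = -475*(0 + 35*3) = -475*(0 + 105) = -475*105 = -49875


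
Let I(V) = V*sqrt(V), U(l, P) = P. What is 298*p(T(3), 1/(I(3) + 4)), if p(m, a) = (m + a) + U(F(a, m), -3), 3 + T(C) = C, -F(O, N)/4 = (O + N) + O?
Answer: -11026/11 + 894*sqrt(3)/11 ≈ -861.59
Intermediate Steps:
F(O, N) = -8*O - 4*N (F(O, N) = -4*((O + N) + O) = -4*((N + O) + O) = -4*(N + 2*O) = -8*O - 4*N)
T(C) = -3 + C
I(V) = V**(3/2)
p(m, a) = -3 + a + m (p(m, a) = (m + a) - 3 = (a + m) - 3 = -3 + a + m)
298*p(T(3), 1/(I(3) + 4)) = 298*(-3 + 1/(3**(3/2) + 4) + (-3 + 3)) = 298*(-3 + 1/(3*sqrt(3) + 4) + 0) = 298*(-3 + 1/(4 + 3*sqrt(3)) + 0) = 298*(-3 + 1/(4 + 3*sqrt(3))) = -894 + 298/(4 + 3*sqrt(3))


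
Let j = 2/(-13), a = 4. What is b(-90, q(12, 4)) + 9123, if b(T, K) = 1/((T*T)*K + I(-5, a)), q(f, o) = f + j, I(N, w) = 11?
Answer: 11381334802/1247543 ≈ 9123.0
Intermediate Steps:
j = -2/13 (j = 2*(-1/13) = -2/13 ≈ -0.15385)
q(f, o) = -2/13 + f (q(f, o) = f - 2/13 = -2/13 + f)
b(T, K) = 1/(11 + K*T²) (b(T, K) = 1/((T*T)*K + 11) = 1/(T²*K + 11) = 1/(K*T² + 11) = 1/(11 + K*T²))
b(-90, q(12, 4)) + 9123 = 1/(11 + (-2/13 + 12)*(-90)²) + 9123 = 1/(11 + (154/13)*8100) + 9123 = 1/(11 + 1247400/13) + 9123 = 1/(1247543/13) + 9123 = 13/1247543 + 9123 = 11381334802/1247543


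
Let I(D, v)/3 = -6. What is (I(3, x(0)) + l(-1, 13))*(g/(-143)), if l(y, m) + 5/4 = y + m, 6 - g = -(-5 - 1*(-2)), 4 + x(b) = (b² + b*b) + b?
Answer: 87/572 ≈ 0.15210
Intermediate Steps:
x(b) = -4 + b + 2*b² (x(b) = -4 + ((b² + b*b) + b) = -4 + ((b² + b²) + b) = -4 + (2*b² + b) = -4 + (b + 2*b²) = -4 + b + 2*b²)
I(D, v) = -18 (I(D, v) = 3*(-6) = -18)
g = 3 (g = 6 - (-1)*(-5 - 1*(-2)) = 6 - (-1)*(-5 + 2) = 6 - (-1)*(-3) = 6 - 1*3 = 6 - 3 = 3)
l(y, m) = -5/4 + m + y (l(y, m) = -5/4 + (y + m) = -5/4 + (m + y) = -5/4 + m + y)
(I(3, x(0)) + l(-1, 13))*(g/(-143)) = (-18 + (-5/4 + 13 - 1))*(3/(-143)) = (-18 + 43/4)*(3*(-1/143)) = -29/4*(-3/143) = 87/572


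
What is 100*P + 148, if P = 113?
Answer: 11448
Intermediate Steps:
100*P + 148 = 100*113 + 148 = 11300 + 148 = 11448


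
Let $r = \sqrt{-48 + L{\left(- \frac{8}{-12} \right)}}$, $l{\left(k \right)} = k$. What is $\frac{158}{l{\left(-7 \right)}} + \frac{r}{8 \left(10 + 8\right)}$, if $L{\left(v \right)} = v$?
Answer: $- \frac{158}{7} + \frac{i \sqrt{426}}{432} \approx -22.571 + 0.047777 i$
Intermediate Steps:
$r = \frac{i \sqrt{426}}{3}$ ($r = \sqrt{-48 - \frac{8}{-12}} = \sqrt{-48 - - \frac{2}{3}} = \sqrt{-48 + \frac{2}{3}} = \sqrt{- \frac{142}{3}} = \frac{i \sqrt{426}}{3} \approx 6.8799 i$)
$\frac{158}{l{\left(-7 \right)}} + \frac{r}{8 \left(10 + 8\right)} = \frac{158}{-7} + \frac{\frac{1}{3} i \sqrt{426}}{8 \left(10 + 8\right)} = 158 \left(- \frac{1}{7}\right) + \frac{\frac{1}{3} i \sqrt{426}}{8 \cdot 18} = - \frac{158}{7} + \frac{\frac{1}{3} i \sqrt{426}}{144} = - \frac{158}{7} + \frac{i \sqrt{426}}{3} \cdot \frac{1}{144} = - \frac{158}{7} + \frac{i \sqrt{426}}{432}$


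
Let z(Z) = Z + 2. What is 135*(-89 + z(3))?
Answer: -11340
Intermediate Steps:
z(Z) = 2 + Z
135*(-89 + z(3)) = 135*(-89 + (2 + 3)) = 135*(-89 + 5) = 135*(-84) = -11340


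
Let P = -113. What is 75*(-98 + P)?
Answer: -15825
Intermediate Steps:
75*(-98 + P) = 75*(-98 - 113) = 75*(-211) = -15825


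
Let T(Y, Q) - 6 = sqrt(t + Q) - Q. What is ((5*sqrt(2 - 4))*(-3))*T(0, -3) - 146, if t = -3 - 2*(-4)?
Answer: -146 - 30*I - 135*I*sqrt(2) ≈ -146.0 - 220.92*I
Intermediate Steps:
t = 5 (t = -3 + 8 = 5)
T(Y, Q) = 6 + sqrt(5 + Q) - Q (T(Y, Q) = 6 + (sqrt(5 + Q) - Q) = 6 + sqrt(5 + Q) - Q)
((5*sqrt(2 - 4))*(-3))*T(0, -3) - 146 = ((5*sqrt(2 - 4))*(-3))*(6 + sqrt(5 - 3) - 1*(-3)) - 146 = ((5*sqrt(-2))*(-3))*(6 + sqrt(2) + 3) - 146 = ((5*(I*sqrt(2)))*(-3))*(9 + sqrt(2)) - 146 = ((5*I*sqrt(2))*(-3))*(9 + sqrt(2)) - 146 = (-15*I*sqrt(2))*(9 + sqrt(2)) - 146 = -15*I*sqrt(2)*(9 + sqrt(2)) - 146 = -146 - 15*I*sqrt(2)*(9 + sqrt(2))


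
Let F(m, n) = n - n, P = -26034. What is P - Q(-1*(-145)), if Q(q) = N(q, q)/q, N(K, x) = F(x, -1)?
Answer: -26034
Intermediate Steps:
F(m, n) = 0
N(K, x) = 0
Q(q) = 0 (Q(q) = 0/q = 0)
P - Q(-1*(-145)) = -26034 - 1*0 = -26034 + 0 = -26034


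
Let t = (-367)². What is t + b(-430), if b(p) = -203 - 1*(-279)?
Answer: 134765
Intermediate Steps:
b(p) = 76 (b(p) = -203 + 279 = 76)
t = 134689
t + b(-430) = 134689 + 76 = 134765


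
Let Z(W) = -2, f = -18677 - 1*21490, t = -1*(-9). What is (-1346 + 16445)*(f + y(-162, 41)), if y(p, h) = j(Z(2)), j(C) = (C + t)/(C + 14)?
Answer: -2425890901/4 ≈ -6.0647e+8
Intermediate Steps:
t = 9
f = -40167 (f = -18677 - 21490 = -40167)
j(C) = (9 + C)/(14 + C) (j(C) = (C + 9)/(C + 14) = (9 + C)/(14 + C))
y(p, h) = 7/12 (y(p, h) = (9 - 2)/(14 - 2) = 7/12)
(-1346 + 16445)*(f + y(-162, 41)) = (-1346 + 16445)*(-40167 + 7/12) = 15099*(-481997/12) = -2425890901/4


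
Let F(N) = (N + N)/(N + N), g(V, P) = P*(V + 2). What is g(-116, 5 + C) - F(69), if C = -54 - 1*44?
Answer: 10601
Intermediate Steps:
C = -98 (C = -54 - 44 = -98)
g(V, P) = P*(2 + V)
F(N) = 1 (F(N) = (2*N)/((2*N)) = (2*N)*(1/(2*N)) = 1)
g(-116, 5 + C) - F(69) = (5 - 98)*(2 - 116) - 1*1 = -93*(-114) - 1 = 10602 - 1 = 10601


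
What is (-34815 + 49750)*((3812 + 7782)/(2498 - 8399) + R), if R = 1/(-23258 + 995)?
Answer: -428340982445/14597107 ≈ -29344.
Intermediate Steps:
R = -1/22263 (R = 1/(-22263) = -1/22263 ≈ -4.4918e-5)
(-34815 + 49750)*((3812 + 7782)/(2498 - 8399) + R) = (-34815 + 49750)*((3812 + 7782)/(2498 - 8399) - 1/22263) = 14935*(11594/(-5901) - 1/22263) = 14935*(11594*(-1/5901) - 1/22263) = 14935*(-11594/5901 - 1/22263) = 14935*(-28680347/14597107) = -428340982445/14597107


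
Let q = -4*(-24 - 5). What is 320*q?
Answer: 37120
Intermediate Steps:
q = 116 (q = -4*(-29) = 116)
320*q = 320*116 = 37120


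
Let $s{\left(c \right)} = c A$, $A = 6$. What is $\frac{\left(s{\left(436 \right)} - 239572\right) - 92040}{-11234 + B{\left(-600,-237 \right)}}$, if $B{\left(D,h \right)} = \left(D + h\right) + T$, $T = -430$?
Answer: $\frac{328996}{12501} \approx 26.318$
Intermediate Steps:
$B{\left(D,h \right)} = -430 + D + h$ ($B{\left(D,h \right)} = \left(D + h\right) - 430 = -430 + D + h$)
$s{\left(c \right)} = 6 c$ ($s{\left(c \right)} = c 6 = 6 c$)
$\frac{\left(s{\left(436 \right)} - 239572\right) - 92040}{-11234 + B{\left(-600,-237 \right)}} = \frac{\left(6 \cdot 436 - 239572\right) - 92040}{-11234 - 1267} = \frac{\left(2616 - 239572\right) - 92040}{-11234 - 1267} = \frac{-236956 - 92040}{-12501} = \left(-328996\right) \left(- \frac{1}{12501}\right) = \frac{328996}{12501}$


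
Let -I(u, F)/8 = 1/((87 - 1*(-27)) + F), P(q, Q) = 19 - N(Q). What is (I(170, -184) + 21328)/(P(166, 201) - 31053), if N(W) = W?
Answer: -746484/1093225 ≈ -0.68283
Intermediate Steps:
P(q, Q) = 19 - Q
I(u, F) = -8/(114 + F) (I(u, F) = -8/((87 - 1*(-27)) + F) = -8/((87 + 27) + F) = -8/(114 + F))
(I(170, -184) + 21328)/(P(166, 201) - 31053) = (-8/(114 - 184) + 21328)/((19 - 1*201) - 31053) = (-8/(-70) + 21328)/((19 - 201) - 31053) = (-8*(-1/70) + 21328)/(-182 - 31053) = (4/35 + 21328)/(-31235) = (746484/35)*(-1/31235) = -746484/1093225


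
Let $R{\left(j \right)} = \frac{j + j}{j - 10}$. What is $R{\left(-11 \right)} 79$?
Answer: $\frac{1738}{21} \approx 82.762$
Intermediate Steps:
$R{\left(j \right)} = \frac{2 j}{-10 + j}$
$R{\left(-11 \right)} 79 = 2 \left(-11\right) \frac{1}{-10 - 11} \cdot 79 = 2 \left(-11\right) \frac{1}{-21} \cdot 79 = 2 \left(-11\right) \left(- \frac{1}{21}\right) 79 = \frac{22}{21} \cdot 79 = \frac{1738}{21}$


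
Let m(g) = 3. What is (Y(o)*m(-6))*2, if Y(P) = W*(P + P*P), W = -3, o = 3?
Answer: -216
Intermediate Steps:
Y(P) = -3*P - 3*P² (Y(P) = -3*(P + P*P) = -3*(P + P²) = -3*P - 3*P²)
(Y(o)*m(-6))*2 = (-3*3*(1 + 3)*3)*2 = (-3*3*4*3)*2 = -36*3*2 = -108*2 = -216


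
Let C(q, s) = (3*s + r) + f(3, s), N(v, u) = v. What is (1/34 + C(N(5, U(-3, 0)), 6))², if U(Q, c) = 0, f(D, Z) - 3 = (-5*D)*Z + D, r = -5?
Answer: 5822569/1156 ≈ 5036.8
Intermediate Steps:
f(D, Z) = 3 + D - 5*D*Z (f(D, Z) = 3 + ((-5*D)*Z + D) = 3 + (-5*D*Z + D) = 3 + (D - 5*D*Z) = 3 + D - 5*D*Z)
C(q, s) = 1 - 12*s (C(q, s) = (3*s - 5) + (3 + 3 - 5*3*s) = (-5 + 3*s) + (3 + 3 - 15*s) = (-5 + 3*s) + (6 - 15*s) = 1 - 12*s)
(1/34 + C(N(5, U(-3, 0)), 6))² = (1/34 + (1 - 12*6))² = (1/34 + (1 - 72))² = (1/34 - 71)² = (-2413/34)² = 5822569/1156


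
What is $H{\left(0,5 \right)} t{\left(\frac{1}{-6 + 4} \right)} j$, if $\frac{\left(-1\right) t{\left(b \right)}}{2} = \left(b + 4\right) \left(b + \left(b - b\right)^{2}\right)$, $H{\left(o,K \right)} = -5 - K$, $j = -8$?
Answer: $280$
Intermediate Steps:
$t{\left(b \right)} = - 2 b \left(4 + b\right)$ ($t{\left(b \right)} = - 2 \left(b + 4\right) \left(b + \left(b - b\right)^{2}\right) = - 2 \left(4 + b\right) \left(b + 0^{2}\right) = - 2 \left(4 + b\right) \left(b + 0\right) = - 2 \left(4 + b\right) b = - 2 b \left(4 + b\right)$)
$H{\left(0,5 \right)} t{\left(\frac{1}{-6 + 4} \right)} j = \left(-5 - 5\right) \left(- \frac{2 \left(4 + \frac{1}{-6 + 4}\right)}{-6 + 4}\right) \left(-8\right) = \left(-5 - 5\right) \left(- \frac{2 \left(4 + \frac{1}{-2}\right)}{-2}\right) \left(-8\right) = - 10 \left(\left(-2\right) \left(- \frac{1}{2}\right) \left(4 - \frac{1}{2}\right)\right) \left(-8\right) = - 10 \left(\left(-2\right) \left(- \frac{1}{2}\right) \frac{7}{2}\right) \left(-8\right) = \left(-10\right) \frac{7}{2} \left(-8\right) = \left(-35\right) \left(-8\right) = 280$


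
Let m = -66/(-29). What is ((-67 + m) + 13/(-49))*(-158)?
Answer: 14591300/1421 ≈ 10268.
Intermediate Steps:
m = 66/29 (m = -66*(-1/29) = 66/29 ≈ 2.2759)
((-67 + m) + 13/(-49))*(-158) = ((-67 + 66/29) + 13/(-49))*(-158) = (-1877/29 + 13*(-1/49))*(-158) = (-1877/29 - 13/49)*(-158) = -92350/1421*(-158) = 14591300/1421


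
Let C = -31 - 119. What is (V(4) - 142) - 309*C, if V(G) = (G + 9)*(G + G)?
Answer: 46312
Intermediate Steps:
V(G) = 2*G*(9 + G) (V(G) = (9 + G)*(2*G) = 2*G*(9 + G))
C = -150
(V(4) - 142) - 309*C = (2*4*(9 + 4) - 142) - 309*(-150) = (2*4*13 - 142) + 46350 = (104 - 142) + 46350 = -38 + 46350 = 46312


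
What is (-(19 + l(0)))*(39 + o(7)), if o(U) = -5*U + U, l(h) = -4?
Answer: -165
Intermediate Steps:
o(U) = -4*U
(-(19 + l(0)))*(39 + o(7)) = (-(19 - 4))*(39 - 4*7) = (-1*15)*(39 - 28) = -15*11 = -165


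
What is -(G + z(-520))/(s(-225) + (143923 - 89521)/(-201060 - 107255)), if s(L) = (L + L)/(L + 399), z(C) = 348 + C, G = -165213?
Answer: -1478729611975/24701283 ≈ -59865.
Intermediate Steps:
s(L) = 2*L/(399 + L) (s(L) = (2*L)/(399 + L) = 2*L/(399 + L))
-(G + z(-520))/(s(-225) + (143923 - 89521)/(-201060 - 107255)) = -(-165213 + (348 - 520))/(2*(-225)/(399 - 225) + (143923 - 89521)/(-201060 - 107255)) = -(-165213 - 172)/(2*(-225)/174 + 54402/(-308315)) = -(-165385)/(2*(-225)*(1/174) + 54402*(-1/308315)) = -(-165385)/(-75/29 - 54402/308315) = -(-165385)/(-24701283/8941135) = -(-165385)*(-8941135)/24701283 = -1*1478729611975/24701283 = -1478729611975/24701283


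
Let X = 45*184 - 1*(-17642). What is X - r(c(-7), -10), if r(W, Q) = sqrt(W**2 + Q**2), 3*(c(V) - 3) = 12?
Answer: 25922 - sqrt(149) ≈ 25910.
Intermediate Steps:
c(V) = 7 (c(V) = 3 + (1/3)*12 = 3 + 4 = 7)
r(W, Q) = sqrt(Q**2 + W**2)
X = 25922 (X = 8280 + 17642 = 25922)
X - r(c(-7), -10) = 25922 - sqrt((-10)**2 + 7**2) = 25922 - sqrt(100 + 49) = 25922 - sqrt(149)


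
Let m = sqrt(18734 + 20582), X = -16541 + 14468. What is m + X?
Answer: -2073 + 2*sqrt(9829) ≈ -1874.7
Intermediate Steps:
X = -2073
m = 2*sqrt(9829) (m = sqrt(39316) = 2*sqrt(9829) ≈ 198.28)
m + X = 2*sqrt(9829) - 2073 = -2073 + 2*sqrt(9829)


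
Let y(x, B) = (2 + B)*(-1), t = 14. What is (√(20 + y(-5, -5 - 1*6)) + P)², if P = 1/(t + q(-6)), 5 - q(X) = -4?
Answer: 15342/529 + 2*√29/23 ≈ 29.470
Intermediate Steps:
q(X) = 9 (q(X) = 5 - 1*(-4) = 5 + 4 = 9)
y(x, B) = -2 - B
P = 1/23 (P = 1/(14 + 9) = 1/23 ≈ 0.043478)
(√(20 + y(-5, -5 - 1*6)) + P)² = (√(20 + (-2 - (-5 - 1*6))) + 1/23)² = (√(20 + (-2 - (-5 - 6))) + 1/23)² = (√(20 + (-2 - 1*(-11))) + 1/23)² = (√(20 + (-2 + 11)) + 1/23)² = (√(20 + 9) + 1/23)² = (√29 + 1/23)² = (1/23 + √29)²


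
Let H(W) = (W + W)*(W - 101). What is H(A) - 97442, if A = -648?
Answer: 873262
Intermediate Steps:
H(W) = 2*W*(-101 + W) (H(W) = (2*W)*(-101 + W) = 2*W*(-101 + W))
H(A) - 97442 = 2*(-648)*(-101 - 648) - 97442 = 2*(-648)*(-749) - 97442 = 970704 - 97442 = 873262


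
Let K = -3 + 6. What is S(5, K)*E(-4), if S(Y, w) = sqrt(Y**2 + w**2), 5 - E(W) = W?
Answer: 9*sqrt(34) ≈ 52.479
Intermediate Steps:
E(W) = 5 - W
K = 3
S(5, K)*E(-4) = sqrt(5**2 + 3**2)*(5 - 1*(-4)) = sqrt(25 + 9)*(5 + 4) = sqrt(34)*9 = 9*sqrt(34)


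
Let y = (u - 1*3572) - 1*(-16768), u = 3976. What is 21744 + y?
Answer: 38916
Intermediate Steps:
y = 17172 (y = (3976 - 1*3572) - 1*(-16768) = (3976 - 3572) + 16768 = 404 + 16768 = 17172)
21744 + y = 21744 + 17172 = 38916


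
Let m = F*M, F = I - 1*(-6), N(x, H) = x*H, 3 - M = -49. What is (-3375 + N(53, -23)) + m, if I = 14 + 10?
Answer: -3034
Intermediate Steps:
M = 52 (M = 3 - 1*(-49) = 3 + 49 = 52)
I = 24
N(x, H) = H*x
F = 30 (F = 24 - 1*(-6) = 24 + 6 = 30)
m = 1560 (m = 30*52 = 1560)
(-3375 + N(53, -23)) + m = (-3375 - 23*53) + 1560 = (-3375 - 1219) + 1560 = -4594 + 1560 = -3034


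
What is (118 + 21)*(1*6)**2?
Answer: 5004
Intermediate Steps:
(118 + 21)*(1*6)**2 = 139*6**2 = 139*36 = 5004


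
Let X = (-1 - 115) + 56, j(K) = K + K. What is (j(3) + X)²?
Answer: 2916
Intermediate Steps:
j(K) = 2*K
X = -60 (X = -116 + 56 = -60)
(j(3) + X)² = (2*3 - 60)² = (6 - 60)² = (-54)² = 2916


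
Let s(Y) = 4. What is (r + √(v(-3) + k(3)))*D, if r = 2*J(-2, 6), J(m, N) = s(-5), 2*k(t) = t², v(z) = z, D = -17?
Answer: -136 - 17*√6/2 ≈ -156.82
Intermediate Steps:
k(t) = t²/2
J(m, N) = 4
r = 8 (r = 2*4 = 8)
(r + √(v(-3) + k(3)))*D = (8 + √(-3 + (½)*3²))*(-17) = (8 + √(-3 + (½)*9))*(-17) = (8 + √(-3 + 9/2))*(-17) = (8 + √(3/2))*(-17) = (8 + √6/2)*(-17) = -136 - 17*√6/2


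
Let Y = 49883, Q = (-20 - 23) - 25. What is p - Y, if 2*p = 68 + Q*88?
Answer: -52841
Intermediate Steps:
Q = -68 (Q = -43 - 25 = -68)
p = -2958 (p = (68 - 68*88)/2 = (68 - 5984)/2 = (½)*(-5916) = -2958)
p - Y = -2958 - 1*49883 = -2958 - 49883 = -52841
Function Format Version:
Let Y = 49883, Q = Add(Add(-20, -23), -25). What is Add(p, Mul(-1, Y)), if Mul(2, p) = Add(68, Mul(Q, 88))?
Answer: -52841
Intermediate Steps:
Q = -68 (Q = Add(-43, -25) = -68)
p = -2958 (p = Mul(Rational(1, 2), Add(68, Mul(-68, 88))) = Mul(Rational(1, 2), Add(68, -5984)) = Mul(Rational(1, 2), -5916) = -2958)
Add(p, Mul(-1, Y)) = Add(-2958, Mul(-1, 49883)) = Add(-2958, -49883) = -52841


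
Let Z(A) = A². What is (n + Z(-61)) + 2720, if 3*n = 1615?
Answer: 20938/3 ≈ 6979.3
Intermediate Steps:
n = 1615/3 (n = (⅓)*1615 = 1615/3 ≈ 538.33)
(n + Z(-61)) + 2720 = (1615/3 + (-61)²) + 2720 = (1615/3 + 3721) + 2720 = 12778/3 + 2720 = 20938/3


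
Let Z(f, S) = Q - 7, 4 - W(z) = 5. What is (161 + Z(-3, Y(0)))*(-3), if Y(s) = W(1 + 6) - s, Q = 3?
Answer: -471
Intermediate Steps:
W(z) = -1 (W(z) = 4 - 1*5 = 4 - 5 = -1)
Y(s) = -1 - s
Z(f, S) = -4 (Z(f, S) = 3 - 7 = -4)
(161 + Z(-3, Y(0)))*(-3) = (161 - 4)*(-3) = 157*(-3) = -471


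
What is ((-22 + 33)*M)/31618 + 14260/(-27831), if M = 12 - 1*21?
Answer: -453627949/879960558 ≈ -0.51551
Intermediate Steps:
M = -9 (M = 12 - 21 = -9)
((-22 + 33)*M)/31618 + 14260/(-27831) = ((-22 + 33)*(-9))/31618 + 14260/(-27831) = (11*(-9))*(1/31618) + 14260*(-1/27831) = -99*1/31618 - 14260/27831 = -99/31618 - 14260/27831 = -453627949/879960558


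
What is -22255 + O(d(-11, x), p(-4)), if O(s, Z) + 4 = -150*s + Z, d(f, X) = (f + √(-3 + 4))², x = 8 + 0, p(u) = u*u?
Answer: -37243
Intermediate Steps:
p(u) = u²
x = 8
d(f, X) = (1 + f)² (d(f, X) = (f + √1)² = (f + 1)² = (1 + f)²)
O(s, Z) = -4 + Z - 150*s (O(s, Z) = -4 + (-150*s + Z) = -4 + (Z - 150*s) = -4 + Z - 150*s)
-22255 + O(d(-11, x), p(-4)) = -22255 + (-4 + (-4)² - 150*(1 - 11)²) = -22255 + (-4 + 16 - 150*(-10)²) = -22255 + (-4 + 16 - 150*100) = -22255 + (-4 + 16 - 15000) = -22255 - 14988 = -37243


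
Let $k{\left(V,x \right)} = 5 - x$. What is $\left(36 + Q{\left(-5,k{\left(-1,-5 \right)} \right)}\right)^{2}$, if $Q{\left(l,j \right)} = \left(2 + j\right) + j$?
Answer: $3364$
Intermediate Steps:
$Q{\left(l,j \right)} = 2 + 2 j$
$\left(36 + Q{\left(-5,k{\left(-1,-5 \right)} \right)}\right)^{2} = \left(36 + \left(2 + 2 \left(5 - -5\right)\right)\right)^{2} = \left(36 + \left(2 + 2 \left(5 + 5\right)\right)\right)^{2} = \left(36 + \left(2 + 2 \cdot 10\right)\right)^{2} = \left(36 + \left(2 + 20\right)\right)^{2} = \left(36 + 22\right)^{2} = 58^{2} = 3364$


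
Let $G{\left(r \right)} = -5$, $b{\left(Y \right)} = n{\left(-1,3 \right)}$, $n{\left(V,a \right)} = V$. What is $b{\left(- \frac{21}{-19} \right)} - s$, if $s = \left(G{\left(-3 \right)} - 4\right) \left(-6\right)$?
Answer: $-55$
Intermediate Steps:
$b{\left(Y \right)} = -1$
$s = 54$ ($s = \left(-5 - 4\right) \left(-6\right) = \left(-9\right) \left(-6\right) = 54$)
$b{\left(- \frac{21}{-19} \right)} - s = -1 - 54 = -55$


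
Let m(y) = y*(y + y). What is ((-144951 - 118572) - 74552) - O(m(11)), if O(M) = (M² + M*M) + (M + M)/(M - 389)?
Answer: -66914357/147 ≈ -4.5520e+5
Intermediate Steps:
m(y) = 2*y² (m(y) = y*(2*y) = 2*y²)
O(M) = 2*M² + 2*M/(-389 + M) (O(M) = (M² + M²) + (2*M)/(-389 + M) = 2*M² + 2*M/(-389 + M))
((-144951 - 118572) - 74552) - O(m(11)) = ((-144951 - 118572) - 74552) - 2*2*11²*(1 + (2*11²)² - 778*11²)/(-389 + 2*11²) = (-263523 - 74552) - 2*2*121*(1 + (2*121)² - 778*121)/(-389 + 2*121) = -338075 - 2*242*(1 + 242² - 389*242)/(-389 + 242) = -338075 - 2*242*(1 + 58564 - 94138)/(-147) = -338075 - 2*242*(-1)*(-35573)/147 = -338075 - 1*17217332/147 = -338075 - 17217332/147 = -66914357/147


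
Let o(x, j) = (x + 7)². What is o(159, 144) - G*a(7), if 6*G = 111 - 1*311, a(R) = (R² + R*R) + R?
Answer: 31056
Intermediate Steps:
a(R) = R + 2*R² (a(R) = (R² + R²) + R = 2*R² + R = R + 2*R²)
G = -100/3 (G = (111 - 1*311)/6 = (111 - 311)/6 = (⅙)*(-200) = -100/3 ≈ -33.333)
o(x, j) = (7 + x)²
o(159, 144) - G*a(7) = (7 + 159)² - (-100)*7*(1 + 2*7)/3 = 166² - (-100)*7*(1 + 14)/3 = 27556 - (-100)*7*15/3 = 27556 - (-100)*105/3 = 27556 - 1*(-3500) = 27556 + 3500 = 31056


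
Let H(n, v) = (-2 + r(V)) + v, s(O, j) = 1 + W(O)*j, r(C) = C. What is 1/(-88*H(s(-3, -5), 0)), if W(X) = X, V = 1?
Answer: 1/88 ≈ 0.011364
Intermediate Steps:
s(O, j) = 1 + O*j
H(n, v) = -1 + v (H(n, v) = (-2 + 1) + v = -1 + v)
1/(-88*H(s(-3, -5), 0)) = 1/(-88*(-1 + 0)) = 1/(-88*(-1)) = 1/88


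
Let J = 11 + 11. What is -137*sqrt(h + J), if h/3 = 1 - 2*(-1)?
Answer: -137*sqrt(31) ≈ -762.78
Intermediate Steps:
J = 22
h = 9 (h = 3*(1 - 2*(-1)) = 3*(1 + 2) = 3*3 = 9)
-137*sqrt(h + J) = -137*sqrt(9 + 22) = -137*sqrt(31)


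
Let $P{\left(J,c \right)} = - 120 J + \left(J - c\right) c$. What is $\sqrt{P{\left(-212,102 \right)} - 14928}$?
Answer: $2 i \sqrt{5379} \approx 146.68 i$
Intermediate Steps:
$P{\left(J,c \right)} = - 120 J + c \left(J - c\right)$
$\sqrt{P{\left(-212,102 \right)} - 14928} = \sqrt{\left(- 102^{2} - -25440 - 21624\right) - 14928} = \sqrt{\left(\left(-1\right) 10404 + 25440 - 21624\right) - 14928} = \sqrt{\left(-10404 + 25440 - 21624\right) - 14928} = \sqrt{-6588 - 14928} = \sqrt{-21516} = 2 i \sqrt{5379}$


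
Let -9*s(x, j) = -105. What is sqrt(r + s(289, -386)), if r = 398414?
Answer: sqrt(3585831)/3 ≈ 631.21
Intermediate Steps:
s(x, j) = 35/3 (s(x, j) = -1/9*(-105) = 35/3)
sqrt(r + s(289, -386)) = sqrt(398414 + 35/3) = sqrt(1195277/3) = sqrt(3585831)/3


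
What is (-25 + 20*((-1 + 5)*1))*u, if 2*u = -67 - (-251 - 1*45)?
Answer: 12595/2 ≈ 6297.5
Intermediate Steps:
u = 229/2 (u = (-67 - (-251 - 1*45))/2 = (-67 - (-251 - 45))/2 = (-67 - 1*(-296))/2 = (-67 + 296)/2 = (1/2)*229 = 229/2 ≈ 114.50)
(-25 + 20*((-1 + 5)*1))*u = (-25 + 20*((-1 + 5)*1))*(229/2) = (-25 + 20*(4*1))*(229/2) = (-25 + 20*4)*(229/2) = (-25 + 80)*(229/2) = 55*(229/2) = 12595/2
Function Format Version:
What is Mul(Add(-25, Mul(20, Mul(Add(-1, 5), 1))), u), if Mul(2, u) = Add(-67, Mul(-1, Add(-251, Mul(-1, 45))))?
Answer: Rational(12595, 2) ≈ 6297.5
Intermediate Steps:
u = Rational(229, 2) (u = Mul(Rational(1, 2), Add(-67, Mul(-1, Add(-251, Mul(-1, 45))))) = Mul(Rational(1, 2), Add(-67, Mul(-1, Add(-251, -45)))) = Mul(Rational(1, 2), Add(-67, Mul(-1, -296))) = Mul(Rational(1, 2), Add(-67, 296)) = Mul(Rational(1, 2), 229) = Rational(229, 2) ≈ 114.50)
Mul(Add(-25, Mul(20, Mul(Add(-1, 5), 1))), u) = Mul(Add(-25, Mul(20, Mul(Add(-1, 5), 1))), Rational(229, 2)) = Mul(Add(-25, Mul(20, Mul(4, 1))), Rational(229, 2)) = Mul(Add(-25, Mul(20, 4)), Rational(229, 2)) = Mul(Add(-25, 80), Rational(229, 2)) = Mul(55, Rational(229, 2)) = Rational(12595, 2)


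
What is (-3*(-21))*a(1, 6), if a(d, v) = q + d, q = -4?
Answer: -189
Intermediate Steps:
a(d, v) = -4 + d
(-3*(-21))*a(1, 6) = (-3*(-21))*(-4 + 1) = 63*(-3) = -189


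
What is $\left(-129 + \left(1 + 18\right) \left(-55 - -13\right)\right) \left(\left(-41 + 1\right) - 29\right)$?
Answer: $63963$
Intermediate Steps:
$\left(-129 + \left(1 + 18\right) \left(-55 - -13\right)\right) \left(\left(-41 + 1\right) - 29\right) = \left(-129 + 19 \left(-55 + 13\right)\right) \left(-40 - 29\right) = \left(-129 + 19 \left(-42\right)\right) \left(-69\right) = \left(-129 - 798\right) \left(-69\right) = \left(-927\right) \left(-69\right) = 63963$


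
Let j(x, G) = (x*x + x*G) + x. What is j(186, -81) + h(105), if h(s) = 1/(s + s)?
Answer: 4140361/210 ≈ 19716.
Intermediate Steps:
h(s) = 1/(2*s)
j(x, G) = x + x² + G*x (j(x, G) = (x² + G*x) + x = x + x² + G*x)
j(186, -81) + h(105) = 186*(1 - 81 + 186) + (½)/105 = 186*106 + (½)*(1/105) = 19716 + 1/210 = 4140361/210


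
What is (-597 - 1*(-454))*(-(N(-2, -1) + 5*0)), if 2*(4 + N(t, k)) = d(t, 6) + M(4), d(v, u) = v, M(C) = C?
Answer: -429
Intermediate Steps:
N(t, k) = -2 + t/2 (N(t, k) = -4 + (t + 4)/2 = -4 + (4 + t)/2 = -4 + (2 + t/2) = -2 + t/2)
(-597 - 1*(-454))*(-(N(-2, -1) + 5*0)) = (-597 - 1*(-454))*(-((-2 + (½)*(-2)) + 5*0)) = (-597 + 454)*(-((-2 - 1) + 0)) = -(-143)*(-3 + 0) = -(-143)*(-3) = -143*3 = -429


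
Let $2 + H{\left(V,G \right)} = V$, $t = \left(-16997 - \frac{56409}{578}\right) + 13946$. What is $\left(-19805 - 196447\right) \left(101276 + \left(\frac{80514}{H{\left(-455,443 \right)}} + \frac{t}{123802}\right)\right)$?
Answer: $- \frac{178740149204806620687}{8175450773} \approx -2.1863 \cdot 10^{10}$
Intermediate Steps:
$t = - \frac{1819887}{578}$ ($t = \left(-16997 - \frac{56409}{578}\right) + 13946 = - \frac{9880675}{578} + 13946 = - \frac{1819887}{578} \approx -3148.6$)
$H{\left(V,G \right)} = -2 + V$
$\left(-19805 - 196447\right) \left(101276 + \left(\frac{80514}{H{\left(-455,443 \right)}} + \frac{t}{123802}\right)\right) = \left(-19805 - 196447\right) \left(101276 + \left(\frac{80514}{-2 - 455} - \frac{1819887}{578 \cdot 123802}\right)\right) = - 216252 \left(101276 + \left(\frac{80514}{-457} - \frac{1819887}{71557556}\right)\right) = - 216252 \left(101276 + \left(80514 \left(- \frac{1}{457}\right) - \frac{1819887}{71557556}\right)\right) = - 216252 \left(101276 - \frac{5762216752143}{32701803092}\right) = \left(-216252\right) \frac{3306145593193249}{32701803092} = - \frac{178740149204806620687}{8175450773}$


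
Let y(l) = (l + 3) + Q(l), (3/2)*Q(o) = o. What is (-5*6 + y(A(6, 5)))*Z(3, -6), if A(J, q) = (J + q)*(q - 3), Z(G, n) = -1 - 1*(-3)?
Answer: 58/3 ≈ 19.333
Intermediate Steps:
Q(o) = 2*o/3
Z(G, n) = 2 (Z(G, n) = -1 + 3 = 2)
A(J, q) = (-3 + q)*(J + q) (A(J, q) = (J + q)*(-3 + q) = (-3 + q)*(J + q))
y(l) = 3 + 5*l/3 (y(l) = (l + 3) + 2*l/3 = (3 + l) + 2*l/3 = 3 + 5*l/3)
(-5*6 + y(A(6, 5)))*Z(3, -6) = (-5*6 + (3 + 5*(5² - 3*6 - 3*5 + 6*5)/3))*2 = (-30 + (3 + 5*(25 - 18 - 15 + 30)/3))*2 = (-30 + (3 + (5/3)*22))*2 = (-30 + (3 + 110/3))*2 = (-30 + 119/3)*2 = (29/3)*2 = 58/3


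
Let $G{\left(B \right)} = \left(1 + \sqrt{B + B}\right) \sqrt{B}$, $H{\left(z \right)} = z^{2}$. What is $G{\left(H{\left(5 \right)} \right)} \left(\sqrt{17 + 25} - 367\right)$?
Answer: $- 5 \left(1 + 5 \sqrt{2}\right) \left(367 - \sqrt{42}\right) \approx -14549.0$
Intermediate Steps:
$G{\left(B \right)} = \sqrt{B} \left(1 + \sqrt{2} \sqrt{B}\right)$ ($G{\left(B \right)} = \left(1 + \sqrt{2 B}\right) \sqrt{B} = \left(1 + \sqrt{2} \sqrt{B}\right) \sqrt{B} = \sqrt{B} \left(1 + \sqrt{2} \sqrt{B}\right)$)
$G{\left(H{\left(5 \right)} \right)} \left(\sqrt{17 + 25} - 367\right) = \left(\sqrt{5^{2}} + 5^{2} \sqrt{2}\right) \left(\sqrt{17 + 25} - 367\right) = \left(\sqrt{25} + 25 \sqrt{2}\right) \left(\sqrt{42} - 367\right) = \left(5 + 25 \sqrt{2}\right) \left(-367 + \sqrt{42}\right) = \left(-367 + \sqrt{42}\right) \left(5 + 25 \sqrt{2}\right)$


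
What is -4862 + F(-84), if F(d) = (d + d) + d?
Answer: -5114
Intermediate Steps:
F(d) = 3*d (F(d) = 2*d + d = 3*d)
-4862 + F(-84) = -4862 + 3*(-84) = -4862 - 252 = -5114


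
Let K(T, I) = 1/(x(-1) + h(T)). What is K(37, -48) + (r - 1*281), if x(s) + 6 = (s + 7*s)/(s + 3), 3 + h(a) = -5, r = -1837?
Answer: -38125/18 ≈ -2118.1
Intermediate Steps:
h(a) = -8 (h(a) = -3 - 5 = -8)
x(s) = -6 + 8*s/(3 + s) (x(s) = -6 + (s + 7*s)/(s + 3) = -6 + (8*s)/(3 + s) = -6 + 8*s/(3 + s))
K(T, I) = -1/18 (K(T, I) = 1/(2*(-9 - 1)/(3 - 1) - 8) = 1/(2*(-10)/2 - 8) = 1/(2*(½)*(-10) - 8) = 1/(-10 - 8) = 1/(-18) = -1/18)
K(37, -48) + (r - 1*281) = -1/18 + (-1837 - 1*281) = -1/18 + (-1837 - 281) = -1/18 - 2118 = -38125/18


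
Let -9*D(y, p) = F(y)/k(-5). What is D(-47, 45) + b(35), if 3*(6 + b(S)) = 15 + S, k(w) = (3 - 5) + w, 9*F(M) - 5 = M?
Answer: 286/27 ≈ 10.593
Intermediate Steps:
F(M) = 5/9 + M/9
k(w) = -2 + w
b(S) = -1 + S/3 (b(S) = -6 + (15 + S)/3 = -6 + (5 + S/3) = -1 + S/3)
D(y, p) = 5/567 + y/567 (D(y, p) = -(5/9 + y/9)/(9*(-2 - 5)) = -(5/9 + y/9)/(9*(-7)) = -(5/9 + y/9)*(-1)/(9*7) = -(-5/63 - y/63)/9 = 5/567 + y/567)
D(-47, 45) + b(35) = (5/567 + (1/567)*(-47)) + (-1 + (1/3)*35) = (5/567 - 47/567) + (-1 + 35/3) = -2/27 + 32/3 = 286/27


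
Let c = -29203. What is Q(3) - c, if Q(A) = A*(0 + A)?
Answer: 29212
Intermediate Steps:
Q(A) = A**2 (Q(A) = A*A = A**2)
Q(3) - c = 3**2 - 1*(-29203) = 9 + 29203 = 29212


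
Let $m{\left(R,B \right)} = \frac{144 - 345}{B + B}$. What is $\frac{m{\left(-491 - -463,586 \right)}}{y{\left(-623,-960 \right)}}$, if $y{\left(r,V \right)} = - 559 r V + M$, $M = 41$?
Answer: $\frac{201}{391830867788} \approx 5.1298 \cdot 10^{-10}$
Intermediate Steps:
$m{\left(R,B \right)} = - \frac{201}{2 B}$
$y{\left(r,V \right)} = 41 - 559 V r$ ($y{\left(r,V \right)} = - 559 r V + 41 = - 559 V r + 41 = 41 - 559 V r$)
$\frac{m{\left(-491 - -463,586 \right)}}{y{\left(-623,-960 \right)}} = \frac{\left(- \frac{201}{2}\right) \frac{1}{586}}{41 - \left(-536640\right) \left(-623\right)} = \frac{\left(- \frac{201}{2}\right) \frac{1}{586}}{41 - 334326720} = - \frac{201}{1172 \left(-334326679\right)} = \left(- \frac{201}{1172}\right) \left(- \frac{1}{334326679}\right) = \frac{201}{391830867788}$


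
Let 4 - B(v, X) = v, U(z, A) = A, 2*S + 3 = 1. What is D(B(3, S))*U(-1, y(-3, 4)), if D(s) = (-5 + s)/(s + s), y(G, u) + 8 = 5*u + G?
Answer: -18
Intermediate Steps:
S = -1 (S = -3/2 + (1/2)*1 = -3/2 + 1/2 = -1)
y(G, u) = -8 + G + 5*u (y(G, u) = -8 + (5*u + G) = -8 + (G + 5*u) = -8 + G + 5*u)
B(v, X) = 4 - v
D(s) = (-5 + s)/(2*s) (D(s) = (-5 + s)/((2*s)) = (-5 + s)*(1/(2*s)) = (-5 + s)/(2*s))
D(B(3, S))*U(-1, y(-3, 4)) = ((-5 + (4 - 1*3))/(2*(4 - 1*3)))*(-8 - 3 + 5*4) = ((-5 + (4 - 3))/(2*(4 - 3)))*(-8 - 3 + 20) = ((1/2)*(-5 + 1)/1)*9 = ((1/2)*1*(-4))*9 = -2*9 = -18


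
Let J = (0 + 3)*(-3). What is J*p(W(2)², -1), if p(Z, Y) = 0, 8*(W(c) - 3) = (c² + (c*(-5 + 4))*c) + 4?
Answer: 0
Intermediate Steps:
W(c) = 7/2 (W(c) = 3 + ((c² + (c*(-5 + 4))*c) + 4)/8 = 3 + ((c² + (c*(-1))*c) + 4)/8 = 3 + ((c² + (-c)*c) + 4)/8 = 3 + ((c² - c²) + 4)/8 = 3 + (0 + 4)/8 = 3 + (⅛)*4 = 3 + ½ = 7/2)
J = -9 (J = 3*(-3) = -9)
J*p(W(2)², -1) = -9*0 = 0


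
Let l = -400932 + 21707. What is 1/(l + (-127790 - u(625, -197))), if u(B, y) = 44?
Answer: -1/507059 ≈ -1.9722e-6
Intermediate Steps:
l = -379225
1/(l + (-127790 - u(625, -197))) = 1/(-379225 + (-127790 - 1*44)) = 1/(-379225 + (-127790 - 44)) = 1/(-379225 - 127834) = 1/(-507059) = -1/507059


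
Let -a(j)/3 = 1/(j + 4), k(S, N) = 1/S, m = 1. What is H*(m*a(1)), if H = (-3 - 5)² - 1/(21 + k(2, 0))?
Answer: -1650/43 ≈ -38.372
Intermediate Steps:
a(j) = -3/(4 + j) (a(j) = -3/(j + 4) = -3/(4 + j))
H = 2750/43 (H = (-3 - 5)² - 1/(21 + 1/2) = (-8)² - 1/(21 + ½) = 64 - 1/43/2 = 64 - 1*2/43 = 64 - 2/43 = 2750/43 ≈ 63.953)
H*(m*a(1)) = 2750*(1*(-3/(4 + 1)))/43 = 2750*(1*(-3/5))/43 = 2750*(1*(-3*⅕))/43 = 2750*(1*(-⅗))/43 = (2750/43)*(-⅗) = -1650/43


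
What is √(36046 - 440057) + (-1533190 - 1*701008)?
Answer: -2234198 + I*√404011 ≈ -2.2342e+6 + 635.62*I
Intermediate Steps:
√(36046 - 440057) + (-1533190 - 1*701008) = √(-404011) + (-1533190 - 701008) = I*√404011 - 2234198 = -2234198 + I*√404011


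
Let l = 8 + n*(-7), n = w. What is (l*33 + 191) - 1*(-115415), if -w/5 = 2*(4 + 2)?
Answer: 129730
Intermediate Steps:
w = -60 (w = -10*(4 + 2) = -10*6 = -5*12 = -60)
n = -60
l = 428 (l = 8 - 60*(-7) = 8 + 420 = 428)
(l*33 + 191) - 1*(-115415) = (428*33 + 191) - 1*(-115415) = (14124 + 191) + 115415 = 14315 + 115415 = 129730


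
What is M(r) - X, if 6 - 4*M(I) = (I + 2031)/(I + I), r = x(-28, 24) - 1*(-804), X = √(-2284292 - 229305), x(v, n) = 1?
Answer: 853/805 - I*√2513597 ≈ 1.0596 - 1585.4*I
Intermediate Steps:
X = I*√2513597 (X = √(-2513597) = I*√2513597 ≈ 1585.4*I)
r = 805 (r = 1 - 1*(-804) = 1 + 804 = 805)
M(I) = 3/2 - (2031 + I)/(8*I) (M(I) = 3/2 - (I + 2031)/(4*(I + I)) = 3/2 - (2031 + I)/(4*(2*I)) = 3/2 - (2031 + I)*1/(2*I)/4 = 3/2 - (2031 + I)/(8*I))
M(r) - X = (⅛)*(-2031 + 11*805)/805 - I*√2513597 = (⅛)*(1/805)*(-2031 + 8855) - I*√2513597 = (⅛)*(1/805)*6824 - I*√2513597 = 853/805 - I*√2513597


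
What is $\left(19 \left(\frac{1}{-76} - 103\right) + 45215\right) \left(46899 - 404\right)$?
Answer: $\frac{8045076345}{4} \approx 2.0113 \cdot 10^{9}$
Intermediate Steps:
$\left(19 \left(\frac{1}{-76} - 103\right) + 45215\right) \left(46899 - 404\right) = \left(19 \left(- \frac{1}{76} - 103\right) + 45215\right) \left(46899 + \left(-10782 + 10378\right)\right) = \left(19 \left(- \frac{7829}{76}\right) + 45215\right) \left(46899 - 404\right) = \left(- \frac{7829}{4} + 45215\right) 46495 = \frac{173031}{4} \cdot 46495 = \frac{8045076345}{4}$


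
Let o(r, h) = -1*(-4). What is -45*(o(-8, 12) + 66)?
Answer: -3150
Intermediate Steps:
o(r, h) = 4
-45*(o(-8, 12) + 66) = -45*(4 + 66) = -45*70 = -3150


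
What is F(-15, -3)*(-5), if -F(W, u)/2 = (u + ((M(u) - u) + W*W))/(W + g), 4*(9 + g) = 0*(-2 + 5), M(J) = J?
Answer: -185/2 ≈ -92.500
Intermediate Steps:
g = -9 (g = -9 + (0*(-2 + 5))/4 = -9 + (0*3)/4 = -9 + (¼)*0 = -9 + 0 = -9)
F(W, u) = -2*(u + W²)/(-9 + W) (F(W, u) = -2*(u + ((u - u) + W*W))/(W - 9) = -2*(u + (0 + W²))/(-9 + W) = -2*(u + W²)/(-9 + W))
F(-15, -3)*(-5) = (2*(-1*(-3) - 1*(-15)²)/(-9 - 15))*(-5) = (2*(3 - 1*225)/(-24))*(-5) = (2*(-1/24)*(3 - 225))*(-5) = (2*(-1/24)*(-222))*(-5) = (37/2)*(-5) = -185/2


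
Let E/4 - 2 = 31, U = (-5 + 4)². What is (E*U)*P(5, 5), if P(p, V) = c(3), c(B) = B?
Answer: 396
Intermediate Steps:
P(p, V) = 3
U = 1 (U = (-1)² = 1)
E = 132 (E = 8 + 4*31 = 8 + 124 = 132)
(E*U)*P(5, 5) = (132*1)*3 = 132*3 = 396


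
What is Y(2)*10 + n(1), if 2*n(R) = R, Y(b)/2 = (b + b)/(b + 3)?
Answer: 33/2 ≈ 16.500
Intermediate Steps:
Y(b) = 4*b/(3 + b) (Y(b) = 2*((b + b)/(b + 3)) = 2*((2*b)/(3 + b)) = 2*(2*b/(3 + b)) = 4*b/(3 + b))
n(R) = R/2
Y(2)*10 + n(1) = (4*2/(3 + 2))*10 + (½)*1 = (4*2/5)*10 + ½ = (4*2*(⅕))*10 + ½ = (8/5)*10 + ½ = 16 + ½ = 33/2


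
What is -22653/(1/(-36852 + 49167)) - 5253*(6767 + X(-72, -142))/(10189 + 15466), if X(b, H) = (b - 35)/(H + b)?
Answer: -2862821753961/10262 ≈ -2.7897e+8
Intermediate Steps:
X(b, H) = (-35 + b)/(H + b)
-22653/(1/(-36852 + 49167)) - 5253*(6767 + X(-72, -142))/(10189 + 15466) = -22653/(1/(-36852 + 49167)) - 5253*(6767 + (-35 - 72)/(-142 - 72))/(10189 + 15466) = -22653/(1/12315) - 5253/(25655/(6767 - 107/(-214))) = -22653/1/12315 - 5253/(25655/(6767 - 1/214*(-107))) = -22653*12315 - 5253/(25655/(6767 + ½)) = -278971695 - 5253/(25655/(13535/2)) = -278971695 - 5253/(25655*(2/13535)) = -278971695 - 5253/10262/2707 = -278971695 - 5253*2707/10262 = -278971695 - 14219871/10262 = -2862821753961/10262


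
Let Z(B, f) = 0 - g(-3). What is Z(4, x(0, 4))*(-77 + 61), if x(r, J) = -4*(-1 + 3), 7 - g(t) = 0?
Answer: 112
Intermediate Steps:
g(t) = 7 (g(t) = 7 - 1*0 = 7 + 0 = 7)
x(r, J) = -8 (x(r, J) = -4*2 = -8)
Z(B, f) = -7 (Z(B, f) = 0 - 1*7 = 0 - 7 = -7)
Z(4, x(0, 4))*(-77 + 61) = -7*(-77 + 61) = -7*(-16) = 112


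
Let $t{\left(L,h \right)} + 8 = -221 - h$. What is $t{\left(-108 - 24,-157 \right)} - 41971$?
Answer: $-42043$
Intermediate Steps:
$t{\left(L,h \right)} = -229 - h$ ($t{\left(L,h \right)} = -8 - \left(221 + h\right) = -229 - h$)
$t{\left(-108 - 24,-157 \right)} - 41971 = \left(-229 - -157\right) - 41971 = \left(-229 + 157\right) - 41971 = -72 - 41971 = -42043$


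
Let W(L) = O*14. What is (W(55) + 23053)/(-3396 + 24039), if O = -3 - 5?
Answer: 7647/6881 ≈ 1.1113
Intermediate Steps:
O = -8
W(L) = -112 (W(L) = -8*14 = -112)
(W(55) + 23053)/(-3396 + 24039) = (-112 + 23053)/(-3396 + 24039) = 22941/20643 = 22941*(1/20643) = 7647/6881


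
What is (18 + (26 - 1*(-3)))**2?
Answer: 2209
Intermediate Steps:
(18 + (26 - 1*(-3)))**2 = (18 + (26 + 3))**2 = (18 + 29)**2 = 47**2 = 2209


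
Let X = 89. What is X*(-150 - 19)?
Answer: -15041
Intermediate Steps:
X*(-150 - 19) = 89*(-150 - 19) = 89*(-169) = -15041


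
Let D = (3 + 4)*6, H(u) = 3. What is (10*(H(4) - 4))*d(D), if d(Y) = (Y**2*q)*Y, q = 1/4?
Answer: -185220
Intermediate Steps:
q = 1/4 ≈ 0.25000
D = 42 (D = 7*6 = 42)
d(Y) = Y**3/4 (d(Y) = (Y**2*(1/4))*Y = (Y**2/4)*Y = Y**3/4)
(10*(H(4) - 4))*d(D) = (10*(3 - 4))*((1/4)*42**3) = (10*(-1))*((1/4)*74088) = -10*18522 = -185220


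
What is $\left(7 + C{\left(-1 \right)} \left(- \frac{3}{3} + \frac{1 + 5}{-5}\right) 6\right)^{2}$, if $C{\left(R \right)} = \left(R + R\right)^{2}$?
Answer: $\frac{52441}{25} \approx 2097.6$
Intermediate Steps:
$C{\left(R \right)} = 4 R^{2}$ ($C{\left(R \right)} = \left(2 R\right)^{2} = 4 R^{2}$)
$\left(7 + C{\left(-1 \right)} \left(- \frac{3}{3} + \frac{1 + 5}{-5}\right) 6\right)^{2} = \left(7 + 4 \left(-1\right)^{2} \left(- \frac{3}{3} + \frac{1 + 5}{-5}\right) 6\right)^{2} = \left(7 + 4 \cdot 1 \left(\left(-3\right) \frac{1}{3} + 6 \left(- \frac{1}{5}\right)\right) 6\right)^{2} = \left(7 + 4 \left(-1 - \frac{6}{5}\right) 6\right)^{2} = \left(7 + 4 \left(- \frac{11}{5}\right) 6\right)^{2} = \left(7 - \frac{264}{5}\right)^{2} = \left(- \frac{229}{5}\right)^{2} = \frac{52441}{25}$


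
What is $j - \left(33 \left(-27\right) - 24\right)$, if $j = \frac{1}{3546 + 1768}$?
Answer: $\frac{4862311}{5314} \approx 915.0$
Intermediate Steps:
$j = \frac{1}{5314} \approx 0.00018818$
$j - \left(33 \left(-27\right) - 24\right) = \frac{1}{5314} - \left(33 \left(-27\right) - 24\right) = \frac{1}{5314} - \left(-891 - 24\right) = \frac{1}{5314} - -915 = \frac{1}{5314} + 915 = \frac{4862311}{5314}$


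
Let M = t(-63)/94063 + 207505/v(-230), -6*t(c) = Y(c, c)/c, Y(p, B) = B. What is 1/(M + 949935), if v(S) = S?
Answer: 6490347/6159552214589 ≈ 1.0537e-6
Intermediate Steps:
t(c) = -⅙ (t(c) = -c/(6*c) = -⅙*1 = -⅙)
M = -5855562856/6490347 (M = -⅙/94063 + 207505/(-230) = -⅙*1/94063 + 207505*(-1/230) = -1/564378 - 41501/46 = -5855562856/6490347 ≈ -902.20)
1/(M + 949935) = 1/(-5855562856/6490347 + 949935) = 1/(6159552214589/6490347) = 6490347/6159552214589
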